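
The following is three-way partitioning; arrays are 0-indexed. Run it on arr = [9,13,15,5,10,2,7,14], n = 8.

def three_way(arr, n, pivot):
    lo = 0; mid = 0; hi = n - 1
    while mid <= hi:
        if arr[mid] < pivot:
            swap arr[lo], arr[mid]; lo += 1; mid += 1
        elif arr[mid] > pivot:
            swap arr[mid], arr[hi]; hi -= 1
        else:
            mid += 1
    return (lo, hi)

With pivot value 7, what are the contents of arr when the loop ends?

pivot = 7; lo=0, mid=0, hi=7
arr[mid]=9>7: swap arr[0],arr[7]; hi=6 → [14,13,15,5,10,2,7,9]
arr[mid]=14>7: swap arr[0],arr[6]; hi=5 → [7,13,15,5,10,2,14,9]
arr[mid]=7=7: mid=1
arr[mid]=13>7: swap arr[1],arr[5]; hi=4 → [7,2,15,5,10,13,14,9]
arr[mid]=2<7: swap arr[0],arr[1]; lo=1,mid=2 → [2,7,15,5,10,13,14,9]
arr[mid]=15>7: swap arr[2],arr[4]; hi=3 → [2,7,10,5,15,13,14,9]
arr[mid]=10>7: swap arr[2],arr[3]; hi=2 → [2,7,5,10,15,13,14,9]
arr[mid]=5<7: swap arr[1],arr[2]; lo=2,mid=3 → [2,5,7,10,15,13,14,9]
end: lo=2, hi=2; arr = [2,5,7,10,15,13,14,9]

[2,5,7,10,15,13,14,9]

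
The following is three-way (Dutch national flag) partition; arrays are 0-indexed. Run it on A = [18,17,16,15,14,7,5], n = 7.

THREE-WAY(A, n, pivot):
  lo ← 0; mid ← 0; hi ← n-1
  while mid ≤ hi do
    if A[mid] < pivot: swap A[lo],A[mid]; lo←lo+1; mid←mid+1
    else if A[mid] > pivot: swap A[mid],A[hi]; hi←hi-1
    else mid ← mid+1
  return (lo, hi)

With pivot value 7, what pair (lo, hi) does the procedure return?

lo=0 mid=0 hi=6
18>7: swap(0,6), hi=5 ⇒ [5,17,16,15,14,7,18]
5<7: swap(0,0), lo=1 mid=1 ⇒ [5,17,16,15,14,7,18]
17>7: swap(1,5), hi=4 ⇒ [5,7,16,15,14,17,18]
7=7: mid=2
16>7: swap(2,4), hi=3 ⇒ [5,7,14,15,16,17,18]
14>7: swap(2,3), hi=2 ⇒ [5,7,15,14,16,17,18]
15>7: swap(2,2), hi=1 ⇒ [5,7,15,14,16,17,18]
done. lo=1 hi=1; A=[5,7,15,14,16,17,18]

(1, 1)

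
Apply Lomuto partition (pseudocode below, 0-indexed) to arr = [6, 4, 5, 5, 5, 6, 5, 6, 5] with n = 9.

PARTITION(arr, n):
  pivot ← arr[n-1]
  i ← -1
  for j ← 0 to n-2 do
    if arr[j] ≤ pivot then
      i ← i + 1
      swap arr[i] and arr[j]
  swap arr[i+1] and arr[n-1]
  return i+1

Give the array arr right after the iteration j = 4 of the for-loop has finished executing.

[4, 5, 5, 5, 6, 6, 5, 6, 5]

pivot=5, i=-1
j=0: 6>5, skip
j=1: 4≤5, i=0, swap(0,1) ⇒ [4, 6, 5, 5, 5, 6, 5, 6, 5]
j=2: 5≤5, i=1, swap(1,2) ⇒ [4, 5, 6, 5, 5, 6, 5, 6, 5]
j=3: 5≤5, i=2, swap(2,3) ⇒ [4, 5, 5, 6, 5, 6, 5, 6, 5]
j=4: 5≤5, i=3, swap(3,4) ⇒ [4, 5, 5, 5, 6, 6, 5, 6, 5]
(after j=4) arr = [4, 5, 5, 5, 6, 6, 5, 6, 5]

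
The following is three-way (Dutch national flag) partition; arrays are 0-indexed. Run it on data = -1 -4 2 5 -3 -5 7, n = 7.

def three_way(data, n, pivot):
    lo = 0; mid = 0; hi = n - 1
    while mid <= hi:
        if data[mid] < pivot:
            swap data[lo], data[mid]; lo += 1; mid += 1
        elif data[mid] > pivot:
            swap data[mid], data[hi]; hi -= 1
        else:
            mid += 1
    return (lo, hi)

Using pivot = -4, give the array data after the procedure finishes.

pivot = -4; lo=0, mid=0, hi=6
data[mid]=-1>-4: swap data[0],data[6]; hi=5 → 7 -4 2 5 -3 -5 -1
data[mid]=7>-4: swap data[0],data[5]; hi=4 → -5 -4 2 5 -3 7 -1
data[mid]=-5<-4: swap data[0],data[0]; lo=1,mid=1 → -5 -4 2 5 -3 7 -1
data[mid]=-4=-4: mid=2
data[mid]=2>-4: swap data[2],data[4]; hi=3 → -5 -4 -3 5 2 7 -1
data[mid]=-3>-4: swap data[2],data[3]; hi=2 → -5 -4 5 -3 2 7 -1
data[mid]=5>-4: swap data[2],data[2]; hi=1 → -5 -4 5 -3 2 7 -1
end: lo=1, hi=1; data = -5 -4 5 -3 2 7 -1

-5 -4 5 -3 2 7 -1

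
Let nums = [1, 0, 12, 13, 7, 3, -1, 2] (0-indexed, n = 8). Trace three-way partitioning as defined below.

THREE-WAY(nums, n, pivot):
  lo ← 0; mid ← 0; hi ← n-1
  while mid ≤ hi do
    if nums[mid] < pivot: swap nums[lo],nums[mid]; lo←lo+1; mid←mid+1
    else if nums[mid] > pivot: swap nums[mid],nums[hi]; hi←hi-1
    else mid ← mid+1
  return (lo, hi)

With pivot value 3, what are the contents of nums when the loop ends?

[1, 0, 2, -1, 3, 7, 13, 12]

lo=0 mid=0 hi=7
1<3: swap(0,0), lo=1 mid=1 ⇒ [1, 0, 12, 13, 7, 3, -1, 2]
0<3: swap(1,1), lo=2 mid=2 ⇒ [1, 0, 12, 13, 7, 3, -1, 2]
12>3: swap(2,7), hi=6 ⇒ [1, 0, 2, 13, 7, 3, -1, 12]
2<3: swap(2,2), lo=3 mid=3 ⇒ [1, 0, 2, 13, 7, 3, -1, 12]
13>3: swap(3,6), hi=5 ⇒ [1, 0, 2, -1, 7, 3, 13, 12]
-1<3: swap(3,3), lo=4 mid=4 ⇒ [1, 0, 2, -1, 7, 3, 13, 12]
7>3: swap(4,5), hi=4 ⇒ [1, 0, 2, -1, 3, 7, 13, 12]
3=3: mid=5
done. lo=4 hi=4; nums=[1, 0, 2, -1, 3, 7, 13, 12]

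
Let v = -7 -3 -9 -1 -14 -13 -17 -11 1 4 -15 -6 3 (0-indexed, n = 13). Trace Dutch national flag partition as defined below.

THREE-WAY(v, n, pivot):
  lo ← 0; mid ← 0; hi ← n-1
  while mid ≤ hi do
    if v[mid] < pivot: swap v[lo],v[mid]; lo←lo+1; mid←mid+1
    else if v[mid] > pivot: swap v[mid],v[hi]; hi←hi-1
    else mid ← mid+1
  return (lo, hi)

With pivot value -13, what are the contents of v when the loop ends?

-15 -17 -14 -13 -1 -9 -11 1 4 -3 -6 3 -7

pivot = -13; lo=0, mid=0, hi=12
v[mid]=-7>-13: swap v[0],v[12]; hi=11 → 3 -3 -9 -1 -14 -13 -17 -11 1 4 -15 -6 -7
v[mid]=3>-13: swap v[0],v[11]; hi=10 → -6 -3 -9 -1 -14 -13 -17 -11 1 4 -15 3 -7
v[mid]=-6>-13: swap v[0],v[10]; hi=9 → -15 -3 -9 -1 -14 -13 -17 -11 1 4 -6 3 -7
v[mid]=-15<-13: swap v[0],v[0]; lo=1,mid=1 → -15 -3 -9 -1 -14 -13 -17 -11 1 4 -6 3 -7
v[mid]=-3>-13: swap v[1],v[9]; hi=8 → -15 4 -9 -1 -14 -13 -17 -11 1 -3 -6 3 -7
v[mid]=4>-13: swap v[1],v[8]; hi=7 → -15 1 -9 -1 -14 -13 -17 -11 4 -3 -6 3 -7
v[mid]=1>-13: swap v[1],v[7]; hi=6 → -15 -11 -9 -1 -14 -13 -17 1 4 -3 -6 3 -7
v[mid]=-11>-13: swap v[1],v[6]; hi=5 → -15 -17 -9 -1 -14 -13 -11 1 4 -3 -6 3 -7
v[mid]=-17<-13: swap v[1],v[1]; lo=2,mid=2 → -15 -17 -9 -1 -14 -13 -11 1 4 -3 -6 3 -7
v[mid]=-9>-13: swap v[2],v[5]; hi=4 → -15 -17 -13 -1 -14 -9 -11 1 4 -3 -6 3 -7
v[mid]=-13=-13: mid=3
v[mid]=-1>-13: swap v[3],v[4]; hi=3 → -15 -17 -13 -14 -1 -9 -11 1 4 -3 -6 3 -7
v[mid]=-14<-13: swap v[2],v[3]; lo=3,mid=4 → -15 -17 -14 -13 -1 -9 -11 1 4 -3 -6 3 -7
end: lo=3, hi=3; v = -15 -17 -14 -13 -1 -9 -11 1 4 -3 -6 3 -7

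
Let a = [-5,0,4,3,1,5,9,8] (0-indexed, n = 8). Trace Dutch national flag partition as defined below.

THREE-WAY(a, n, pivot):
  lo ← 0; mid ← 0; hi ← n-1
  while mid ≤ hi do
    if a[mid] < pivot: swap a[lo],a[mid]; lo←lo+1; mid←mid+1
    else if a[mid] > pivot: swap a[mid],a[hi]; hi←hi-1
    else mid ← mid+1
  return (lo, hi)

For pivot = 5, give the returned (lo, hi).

pivot = 5; lo=0, mid=0, hi=7
a[mid]=-5<5: swap a[0],a[0]; lo=1,mid=1 → [-5,0,4,3,1,5,9,8]
a[mid]=0<5: swap a[1],a[1]; lo=2,mid=2 → [-5,0,4,3,1,5,9,8]
a[mid]=4<5: swap a[2],a[2]; lo=3,mid=3 → [-5,0,4,3,1,5,9,8]
a[mid]=3<5: swap a[3],a[3]; lo=4,mid=4 → [-5,0,4,3,1,5,9,8]
a[mid]=1<5: swap a[4],a[4]; lo=5,mid=5 → [-5,0,4,3,1,5,9,8]
a[mid]=5=5: mid=6
a[mid]=9>5: swap a[6],a[7]; hi=6 → [-5,0,4,3,1,5,8,9]
a[mid]=8>5: swap a[6],a[6]; hi=5 → [-5,0,4,3,1,5,8,9]
end: lo=5, hi=5; a = [-5,0,4,3,1,5,8,9]

(5, 5)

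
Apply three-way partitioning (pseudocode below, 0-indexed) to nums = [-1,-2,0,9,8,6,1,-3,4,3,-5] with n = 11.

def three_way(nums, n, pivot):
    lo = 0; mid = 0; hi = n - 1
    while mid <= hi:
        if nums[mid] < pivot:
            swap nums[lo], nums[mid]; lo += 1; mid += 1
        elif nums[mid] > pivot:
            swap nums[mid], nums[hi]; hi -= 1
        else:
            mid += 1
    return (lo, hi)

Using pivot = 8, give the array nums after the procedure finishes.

lo=0 mid=0 hi=10
-1<8: swap(0,0), lo=1 mid=1 ⇒ [-1,-2,0,9,8,6,1,-3,4,3,-5]
-2<8: swap(1,1), lo=2 mid=2 ⇒ [-1,-2,0,9,8,6,1,-3,4,3,-5]
0<8: swap(2,2), lo=3 mid=3 ⇒ [-1,-2,0,9,8,6,1,-3,4,3,-5]
9>8: swap(3,10), hi=9 ⇒ [-1,-2,0,-5,8,6,1,-3,4,3,9]
-5<8: swap(3,3), lo=4 mid=4 ⇒ [-1,-2,0,-5,8,6,1,-3,4,3,9]
8=8: mid=5
6<8: swap(4,5), lo=5 mid=6 ⇒ [-1,-2,0,-5,6,8,1,-3,4,3,9]
1<8: swap(5,6), lo=6 mid=7 ⇒ [-1,-2,0,-5,6,1,8,-3,4,3,9]
-3<8: swap(6,7), lo=7 mid=8 ⇒ [-1,-2,0,-5,6,1,-3,8,4,3,9]
4<8: swap(7,8), lo=8 mid=9 ⇒ [-1,-2,0,-5,6,1,-3,4,8,3,9]
3<8: swap(8,9), lo=9 mid=10 ⇒ [-1,-2,0,-5,6,1,-3,4,3,8,9]
done. lo=9 hi=9; nums=[-1,-2,0,-5,6,1,-3,4,3,8,9]

[-1,-2,0,-5,6,1,-3,4,3,8,9]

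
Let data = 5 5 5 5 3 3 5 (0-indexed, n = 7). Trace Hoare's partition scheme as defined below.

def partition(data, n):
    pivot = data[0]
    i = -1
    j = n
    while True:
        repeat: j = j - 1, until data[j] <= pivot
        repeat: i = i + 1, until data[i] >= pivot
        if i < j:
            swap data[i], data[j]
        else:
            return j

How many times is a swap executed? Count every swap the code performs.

3

pivot = data[0] = 5; i = -1, j = 7
j→6 (data[6]=5≤5), i→0 (data[0]=5≥5); i<j, swap → 5 5 5 5 3 3 5
j→5 (data[5]=3≤5), i→1 (data[1]=5≥5); i<j, swap → 5 3 5 5 3 5 5
j→4 (data[4]=3≤5), i→2 (data[2]=5≥5); i<j, swap → 5 3 3 5 5 5 5
j→3, i→3; i≥j, return j=3. data = 5 3 3 5 5 5 5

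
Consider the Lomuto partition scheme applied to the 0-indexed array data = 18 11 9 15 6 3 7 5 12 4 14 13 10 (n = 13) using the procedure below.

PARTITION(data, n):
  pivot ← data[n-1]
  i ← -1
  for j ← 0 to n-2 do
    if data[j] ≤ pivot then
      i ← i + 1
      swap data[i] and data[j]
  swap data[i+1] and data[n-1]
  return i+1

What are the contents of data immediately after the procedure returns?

9 6 3 7 5 4 10 11 12 18 14 13 15

pivot = data[12] = 10; i = -1
j=0: data[0]=18 > 10 → no swap
j=1: data[1]=11 > 10 → no swap
j=2: data[2]=9 ≤ 10 → i=0, swap data[0],data[2] → 9 11 18 15 6 3 7 5 12 4 14 13 10
j=3: data[3]=15 > 10 → no swap
j=4: data[4]=6 ≤ 10 → i=1, swap data[1],data[4] → 9 6 18 15 11 3 7 5 12 4 14 13 10
j=5: data[5]=3 ≤ 10 → i=2, swap data[2],data[5] → 9 6 3 15 11 18 7 5 12 4 14 13 10
j=6: data[6]=7 ≤ 10 → i=3, swap data[3],data[6] → 9 6 3 7 11 18 15 5 12 4 14 13 10
j=7: data[7]=5 ≤ 10 → i=4, swap data[4],data[7] → 9 6 3 7 5 18 15 11 12 4 14 13 10
j=8: data[8]=12 > 10 → no swap
j=9: data[9]=4 ≤ 10 → i=5, swap data[5],data[9] → 9 6 3 7 5 4 15 11 12 18 14 13 10
j=10: data[10]=14 > 10 → no swap
j=11: data[11]=13 > 10 → no swap
final swap data[6],data[12] → 9 6 3 7 5 4 10 11 12 18 14 13 15; return 6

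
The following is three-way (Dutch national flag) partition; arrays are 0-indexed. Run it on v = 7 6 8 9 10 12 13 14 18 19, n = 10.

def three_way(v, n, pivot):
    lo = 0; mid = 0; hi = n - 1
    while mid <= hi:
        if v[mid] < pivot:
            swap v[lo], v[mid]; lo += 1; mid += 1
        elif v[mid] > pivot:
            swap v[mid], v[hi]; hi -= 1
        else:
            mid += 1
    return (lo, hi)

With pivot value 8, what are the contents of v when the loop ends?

7 6 8 10 12 13 14 18 19 9

pivot = 8; lo=0, mid=0, hi=9
v[mid]=7<8: swap v[0],v[0]; lo=1,mid=1 → 7 6 8 9 10 12 13 14 18 19
v[mid]=6<8: swap v[1],v[1]; lo=2,mid=2 → 7 6 8 9 10 12 13 14 18 19
v[mid]=8=8: mid=3
v[mid]=9>8: swap v[3],v[9]; hi=8 → 7 6 8 19 10 12 13 14 18 9
v[mid]=19>8: swap v[3],v[8]; hi=7 → 7 6 8 18 10 12 13 14 19 9
v[mid]=18>8: swap v[3],v[7]; hi=6 → 7 6 8 14 10 12 13 18 19 9
v[mid]=14>8: swap v[3],v[6]; hi=5 → 7 6 8 13 10 12 14 18 19 9
v[mid]=13>8: swap v[3],v[5]; hi=4 → 7 6 8 12 10 13 14 18 19 9
v[mid]=12>8: swap v[3],v[4]; hi=3 → 7 6 8 10 12 13 14 18 19 9
v[mid]=10>8: swap v[3],v[3]; hi=2 → 7 6 8 10 12 13 14 18 19 9
end: lo=2, hi=2; v = 7 6 8 10 12 13 14 18 19 9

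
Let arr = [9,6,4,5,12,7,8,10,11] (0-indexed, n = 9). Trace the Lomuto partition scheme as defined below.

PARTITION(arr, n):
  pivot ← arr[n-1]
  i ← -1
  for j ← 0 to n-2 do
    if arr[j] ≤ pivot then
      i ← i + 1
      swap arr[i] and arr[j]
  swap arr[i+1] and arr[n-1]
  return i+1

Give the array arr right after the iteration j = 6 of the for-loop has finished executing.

pivot = arr[8] = 11; i = -1
j=0: arr[0]=9 ≤ 11 → i=0, swap arr[0],arr[0] (no change) → [9,6,4,5,12,7,8,10,11]
j=1: arr[1]=6 ≤ 11 → i=1, swap arr[1],arr[1] (no change) → [9,6,4,5,12,7,8,10,11]
j=2: arr[2]=4 ≤ 11 → i=2, swap arr[2],arr[2] (no change) → [9,6,4,5,12,7,8,10,11]
j=3: arr[3]=5 ≤ 11 → i=3, swap arr[3],arr[3] (no change) → [9,6,4,5,12,7,8,10,11]
j=4: arr[4]=12 > 11 → no swap
j=5: arr[5]=7 ≤ 11 → i=4, swap arr[4],arr[5] → [9,6,4,5,7,12,8,10,11]
j=6: arr[6]=8 ≤ 11 → i=5, swap arr[5],arr[6] → [9,6,4,5,7,8,12,10,11]
(after j=6) arr = [9,6,4,5,7,8,12,10,11]

[9,6,4,5,7,8,12,10,11]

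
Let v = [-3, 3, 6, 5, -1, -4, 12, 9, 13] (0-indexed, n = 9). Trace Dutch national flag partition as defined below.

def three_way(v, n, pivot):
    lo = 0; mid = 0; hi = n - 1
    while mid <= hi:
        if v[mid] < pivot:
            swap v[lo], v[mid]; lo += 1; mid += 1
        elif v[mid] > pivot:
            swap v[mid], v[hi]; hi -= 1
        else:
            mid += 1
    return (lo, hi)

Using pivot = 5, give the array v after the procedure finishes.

lo=0 mid=0 hi=8
-3<5: swap(0,0), lo=1 mid=1 ⇒ [-3, 3, 6, 5, -1, -4, 12, 9, 13]
3<5: swap(1,1), lo=2 mid=2 ⇒ [-3, 3, 6, 5, -1, -4, 12, 9, 13]
6>5: swap(2,8), hi=7 ⇒ [-3, 3, 13, 5, -1, -4, 12, 9, 6]
13>5: swap(2,7), hi=6 ⇒ [-3, 3, 9, 5, -1, -4, 12, 13, 6]
9>5: swap(2,6), hi=5 ⇒ [-3, 3, 12, 5, -1, -4, 9, 13, 6]
12>5: swap(2,5), hi=4 ⇒ [-3, 3, -4, 5, -1, 12, 9, 13, 6]
-4<5: swap(2,2), lo=3 mid=3 ⇒ [-3, 3, -4, 5, -1, 12, 9, 13, 6]
5=5: mid=4
-1<5: swap(3,4), lo=4 mid=5 ⇒ [-3, 3, -4, -1, 5, 12, 9, 13, 6]
done. lo=4 hi=4; v=[-3, 3, -4, -1, 5, 12, 9, 13, 6]

[-3, 3, -4, -1, 5, 12, 9, 13, 6]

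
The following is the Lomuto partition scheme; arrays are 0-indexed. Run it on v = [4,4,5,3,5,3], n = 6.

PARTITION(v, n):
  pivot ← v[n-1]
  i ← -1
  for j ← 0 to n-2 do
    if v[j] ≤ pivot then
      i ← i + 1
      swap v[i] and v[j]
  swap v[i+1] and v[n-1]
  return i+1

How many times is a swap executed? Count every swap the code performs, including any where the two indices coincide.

2

pivot = v[5] = 3; i = -1
j=0: v[0]=4 > 3 → no swap
j=1: v[1]=4 > 3 → no swap
j=2: v[2]=5 > 3 → no swap
j=3: v[3]=3 ≤ 3 → i=0, swap v[0],v[3] → [3,4,5,4,5,3]
j=4: v[4]=5 > 3 → no swap
final swap v[1],v[5] → [3,3,5,4,5,4]; return 1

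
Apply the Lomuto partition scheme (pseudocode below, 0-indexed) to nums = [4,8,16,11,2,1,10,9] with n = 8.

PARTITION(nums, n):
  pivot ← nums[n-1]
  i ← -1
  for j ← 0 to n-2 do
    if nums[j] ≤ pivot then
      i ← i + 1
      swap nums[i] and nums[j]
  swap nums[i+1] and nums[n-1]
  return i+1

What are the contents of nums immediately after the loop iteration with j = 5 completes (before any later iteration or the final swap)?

pivot=9, i=-1
j=0: 4≤9, i=0, swap(0,0) ⇒ [4,8,16,11,2,1,10,9]
j=1: 8≤9, i=1, swap(1,1) ⇒ [4,8,16,11,2,1,10,9]
j=2: 16>9, skip
j=3: 11>9, skip
j=4: 2≤9, i=2, swap(2,4) ⇒ [4,8,2,11,16,1,10,9]
j=5: 1≤9, i=3, swap(3,5) ⇒ [4,8,2,1,16,11,10,9]
(after j=5) nums = [4,8,2,1,16,11,10,9]

[4,8,2,1,16,11,10,9]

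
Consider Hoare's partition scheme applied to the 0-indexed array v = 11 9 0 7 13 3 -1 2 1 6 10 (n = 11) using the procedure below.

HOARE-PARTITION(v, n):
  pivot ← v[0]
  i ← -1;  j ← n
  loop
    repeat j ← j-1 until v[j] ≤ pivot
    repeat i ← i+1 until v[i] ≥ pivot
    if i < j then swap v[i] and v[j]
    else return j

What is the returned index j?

pivot = v[0] = 11; i = -1, j = 11
j→10 (v[10]=10≤11), i→0 (v[0]=11≥11); i<j, swap → 10 9 0 7 13 3 -1 2 1 6 11
j→9 (v[9]=6≤11), i→4 (v[4]=13≥11); i<j, swap → 10 9 0 7 6 3 -1 2 1 13 11
j→8, i→9; i≥j, return j=8. v = 10 9 0 7 6 3 -1 2 1 13 11

8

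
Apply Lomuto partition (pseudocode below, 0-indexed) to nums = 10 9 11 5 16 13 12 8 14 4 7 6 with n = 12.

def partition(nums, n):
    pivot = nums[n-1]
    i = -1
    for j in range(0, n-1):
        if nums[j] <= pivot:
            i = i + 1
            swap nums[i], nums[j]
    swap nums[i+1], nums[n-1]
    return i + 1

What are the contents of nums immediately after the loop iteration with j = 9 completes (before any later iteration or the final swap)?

pivot=6, i=-1
j=0: 10>6, skip
j=1: 9>6, skip
j=2: 11>6, skip
j=3: 5≤6, i=0, swap(0,3) ⇒ 5 9 11 10 16 13 12 8 14 4 7 6
j=4: 16>6, skip
j=5: 13>6, skip
j=6: 12>6, skip
j=7: 8>6, skip
j=8: 14>6, skip
j=9: 4≤6, i=1, swap(1,9) ⇒ 5 4 11 10 16 13 12 8 14 9 7 6
(after j=9) nums = 5 4 11 10 16 13 12 8 14 9 7 6

5 4 11 10 16 13 12 8 14 9 7 6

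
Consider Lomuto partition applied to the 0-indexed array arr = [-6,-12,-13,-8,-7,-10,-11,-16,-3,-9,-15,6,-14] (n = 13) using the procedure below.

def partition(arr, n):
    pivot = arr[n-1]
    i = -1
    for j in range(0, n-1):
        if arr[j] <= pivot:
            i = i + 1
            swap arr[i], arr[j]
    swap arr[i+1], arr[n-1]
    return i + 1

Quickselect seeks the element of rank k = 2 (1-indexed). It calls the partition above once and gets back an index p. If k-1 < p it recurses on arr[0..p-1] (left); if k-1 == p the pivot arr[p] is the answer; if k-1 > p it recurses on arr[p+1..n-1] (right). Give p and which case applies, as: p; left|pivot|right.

pivot=-14, i=-1
j=0: -6>-14, skip
j=1: -12>-14, skip
j=2: -13>-14, skip
j=3: -8>-14, skip
j=4: -7>-14, skip
j=5: -10>-14, skip
j=6: -11>-14, skip
j=7: -16≤-14, i=0, swap(0,7) ⇒ [-16,-12,-13,-8,-7,-10,-11,-6,-3,-9,-15,6,-14]
j=8: -3>-14, skip
j=9: -9>-14, skip
j=10: -15≤-14, i=1, swap(1,10) ⇒ [-16,-15,-13,-8,-7,-10,-11,-6,-3,-9,-12,6,-14]
j=11: 6>-14, skip
swap(2,12) ⇒ [-16,-15,-14,-8,-7,-10,-11,-6,-3,-9,-12,6,-13]; return 2
p = 2; k-1 = 1 < 2 ⇒ left

2; left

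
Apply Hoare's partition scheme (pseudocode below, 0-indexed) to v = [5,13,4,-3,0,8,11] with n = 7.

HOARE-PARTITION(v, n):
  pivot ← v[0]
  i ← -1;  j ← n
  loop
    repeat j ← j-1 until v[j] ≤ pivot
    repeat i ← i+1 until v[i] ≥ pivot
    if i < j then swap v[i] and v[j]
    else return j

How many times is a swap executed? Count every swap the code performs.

pivot = v[0] = 5; i = -1, j = 7
j→4 (v[4]=0≤5), i→0 (v[0]=5≥5); i<j, swap → [0,13,4,-3,5,8,11]
j→3 (v[3]=-3≤5), i→1 (v[1]=13≥5); i<j, swap → [0,-3,4,13,5,8,11]
j→2, i→3; i≥j, return j=2. v = [0,-3,4,13,5,8,11]

2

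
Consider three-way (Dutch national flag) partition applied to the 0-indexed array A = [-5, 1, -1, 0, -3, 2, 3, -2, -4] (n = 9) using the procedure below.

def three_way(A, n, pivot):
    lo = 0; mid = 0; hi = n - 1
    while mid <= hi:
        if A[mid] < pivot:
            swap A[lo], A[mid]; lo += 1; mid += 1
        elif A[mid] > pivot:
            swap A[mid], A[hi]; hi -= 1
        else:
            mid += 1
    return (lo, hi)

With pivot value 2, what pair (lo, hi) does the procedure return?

(7, 7)

pivot = 2; lo=0, mid=0, hi=8
A[mid]=-5<2: swap A[0],A[0]; lo=1,mid=1 → [-5, 1, -1, 0, -3, 2, 3, -2, -4]
A[mid]=1<2: swap A[1],A[1]; lo=2,mid=2 → [-5, 1, -1, 0, -3, 2, 3, -2, -4]
A[mid]=-1<2: swap A[2],A[2]; lo=3,mid=3 → [-5, 1, -1, 0, -3, 2, 3, -2, -4]
A[mid]=0<2: swap A[3],A[3]; lo=4,mid=4 → [-5, 1, -1, 0, -3, 2, 3, -2, -4]
A[mid]=-3<2: swap A[4],A[4]; lo=5,mid=5 → [-5, 1, -1, 0, -3, 2, 3, -2, -4]
A[mid]=2=2: mid=6
A[mid]=3>2: swap A[6],A[8]; hi=7 → [-5, 1, -1, 0, -3, 2, -4, -2, 3]
A[mid]=-4<2: swap A[5],A[6]; lo=6,mid=7 → [-5, 1, -1, 0, -3, -4, 2, -2, 3]
A[mid]=-2<2: swap A[6],A[7]; lo=7,mid=8 → [-5, 1, -1, 0, -3, -4, -2, 2, 3]
end: lo=7, hi=7; A = [-5, 1, -1, 0, -3, -4, -2, 2, 3]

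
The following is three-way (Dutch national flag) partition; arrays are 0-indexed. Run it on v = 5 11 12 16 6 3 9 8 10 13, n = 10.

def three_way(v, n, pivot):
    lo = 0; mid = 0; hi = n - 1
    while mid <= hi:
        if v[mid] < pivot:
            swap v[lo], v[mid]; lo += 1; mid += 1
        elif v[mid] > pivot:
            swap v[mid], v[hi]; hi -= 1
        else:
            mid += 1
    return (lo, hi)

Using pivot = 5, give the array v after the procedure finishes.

3 5 16 6 12 9 8 10 13 11

pivot = 5; lo=0, mid=0, hi=9
v[mid]=5=5: mid=1
v[mid]=11>5: swap v[1],v[9]; hi=8 → 5 13 12 16 6 3 9 8 10 11
v[mid]=13>5: swap v[1],v[8]; hi=7 → 5 10 12 16 6 3 9 8 13 11
v[mid]=10>5: swap v[1],v[7]; hi=6 → 5 8 12 16 6 3 9 10 13 11
v[mid]=8>5: swap v[1],v[6]; hi=5 → 5 9 12 16 6 3 8 10 13 11
v[mid]=9>5: swap v[1],v[5]; hi=4 → 5 3 12 16 6 9 8 10 13 11
v[mid]=3<5: swap v[0],v[1]; lo=1,mid=2 → 3 5 12 16 6 9 8 10 13 11
v[mid]=12>5: swap v[2],v[4]; hi=3 → 3 5 6 16 12 9 8 10 13 11
v[mid]=6>5: swap v[2],v[3]; hi=2 → 3 5 16 6 12 9 8 10 13 11
v[mid]=16>5: swap v[2],v[2]; hi=1 → 3 5 16 6 12 9 8 10 13 11
end: lo=1, hi=1; v = 3 5 16 6 12 9 8 10 13 11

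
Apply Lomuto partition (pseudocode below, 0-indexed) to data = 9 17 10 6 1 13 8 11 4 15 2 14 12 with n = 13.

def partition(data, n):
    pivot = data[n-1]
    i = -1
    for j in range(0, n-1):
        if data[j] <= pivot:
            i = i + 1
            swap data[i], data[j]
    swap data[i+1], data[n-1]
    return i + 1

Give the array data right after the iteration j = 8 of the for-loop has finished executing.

9 10 6 1 8 11 4 13 17 15 2 14 12

pivot = data[12] = 12; i = -1
j=0: data[0]=9 ≤ 12 → i=0, swap data[0],data[0] (no change) → 9 17 10 6 1 13 8 11 4 15 2 14 12
j=1: data[1]=17 > 12 → no swap
j=2: data[2]=10 ≤ 12 → i=1, swap data[1],data[2] → 9 10 17 6 1 13 8 11 4 15 2 14 12
j=3: data[3]=6 ≤ 12 → i=2, swap data[2],data[3] → 9 10 6 17 1 13 8 11 4 15 2 14 12
j=4: data[4]=1 ≤ 12 → i=3, swap data[3],data[4] → 9 10 6 1 17 13 8 11 4 15 2 14 12
j=5: data[5]=13 > 12 → no swap
j=6: data[6]=8 ≤ 12 → i=4, swap data[4],data[6] → 9 10 6 1 8 13 17 11 4 15 2 14 12
j=7: data[7]=11 ≤ 12 → i=5, swap data[5],data[7] → 9 10 6 1 8 11 17 13 4 15 2 14 12
j=8: data[8]=4 ≤ 12 → i=6, swap data[6],data[8] → 9 10 6 1 8 11 4 13 17 15 2 14 12
(after j=8) data = 9 10 6 1 8 11 4 13 17 15 2 14 12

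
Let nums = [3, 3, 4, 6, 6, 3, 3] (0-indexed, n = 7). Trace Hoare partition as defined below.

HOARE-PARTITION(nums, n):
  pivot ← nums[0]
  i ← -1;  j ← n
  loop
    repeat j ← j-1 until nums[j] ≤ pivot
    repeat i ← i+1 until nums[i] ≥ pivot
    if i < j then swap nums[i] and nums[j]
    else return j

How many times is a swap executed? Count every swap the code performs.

pivot=3
j stops at 6 (3), i stops at 0 (3); swap ⇒ [3, 3, 4, 6, 6, 3, 3]
j stops at 5 (3), i stops at 1 (3); swap ⇒ [3, 3, 4, 6, 6, 3, 3]
j stops at 1, i stops at 2; i≥j ⇒ return 1. nums=[3, 3, 4, 6, 6, 3, 3]

2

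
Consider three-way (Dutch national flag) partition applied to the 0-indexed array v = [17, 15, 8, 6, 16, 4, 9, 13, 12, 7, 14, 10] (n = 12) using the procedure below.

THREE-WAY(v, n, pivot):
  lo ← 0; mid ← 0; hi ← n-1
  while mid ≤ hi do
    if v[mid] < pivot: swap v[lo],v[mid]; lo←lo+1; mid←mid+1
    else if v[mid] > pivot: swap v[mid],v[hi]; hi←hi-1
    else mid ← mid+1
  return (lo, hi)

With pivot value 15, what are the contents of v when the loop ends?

[10, 8, 6, 14, 4, 9, 13, 12, 7, 15, 16, 17]

pivot = 15; lo=0, mid=0, hi=11
v[mid]=17>15: swap v[0],v[11]; hi=10 → [10, 15, 8, 6, 16, 4, 9, 13, 12, 7, 14, 17]
v[mid]=10<15: swap v[0],v[0]; lo=1,mid=1 → [10, 15, 8, 6, 16, 4, 9, 13, 12, 7, 14, 17]
v[mid]=15=15: mid=2
v[mid]=8<15: swap v[1],v[2]; lo=2,mid=3 → [10, 8, 15, 6, 16, 4, 9, 13, 12, 7, 14, 17]
v[mid]=6<15: swap v[2],v[3]; lo=3,mid=4 → [10, 8, 6, 15, 16, 4, 9, 13, 12, 7, 14, 17]
v[mid]=16>15: swap v[4],v[10]; hi=9 → [10, 8, 6, 15, 14, 4, 9, 13, 12, 7, 16, 17]
v[mid]=14<15: swap v[3],v[4]; lo=4,mid=5 → [10, 8, 6, 14, 15, 4, 9, 13, 12, 7, 16, 17]
v[mid]=4<15: swap v[4],v[5]; lo=5,mid=6 → [10, 8, 6, 14, 4, 15, 9, 13, 12, 7, 16, 17]
v[mid]=9<15: swap v[5],v[6]; lo=6,mid=7 → [10, 8, 6, 14, 4, 9, 15, 13, 12, 7, 16, 17]
v[mid]=13<15: swap v[6],v[7]; lo=7,mid=8 → [10, 8, 6, 14, 4, 9, 13, 15, 12, 7, 16, 17]
v[mid]=12<15: swap v[7],v[8]; lo=8,mid=9 → [10, 8, 6, 14, 4, 9, 13, 12, 15, 7, 16, 17]
v[mid]=7<15: swap v[8],v[9]; lo=9,mid=10 → [10, 8, 6, 14, 4, 9, 13, 12, 7, 15, 16, 17]
end: lo=9, hi=9; v = [10, 8, 6, 14, 4, 9, 13, 12, 7, 15, 16, 17]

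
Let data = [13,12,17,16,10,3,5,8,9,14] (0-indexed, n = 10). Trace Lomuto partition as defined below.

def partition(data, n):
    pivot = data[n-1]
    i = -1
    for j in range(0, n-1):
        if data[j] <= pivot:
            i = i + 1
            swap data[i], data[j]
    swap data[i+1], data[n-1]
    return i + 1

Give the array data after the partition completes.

[13,12,10,3,5,8,9,14,17,16]

pivot=14, i=-1
j=0: 13≤14, i=0, swap(0,0) ⇒ [13,12,17,16,10,3,5,8,9,14]
j=1: 12≤14, i=1, swap(1,1) ⇒ [13,12,17,16,10,3,5,8,9,14]
j=2: 17>14, skip
j=3: 16>14, skip
j=4: 10≤14, i=2, swap(2,4) ⇒ [13,12,10,16,17,3,5,8,9,14]
j=5: 3≤14, i=3, swap(3,5) ⇒ [13,12,10,3,17,16,5,8,9,14]
j=6: 5≤14, i=4, swap(4,6) ⇒ [13,12,10,3,5,16,17,8,9,14]
j=7: 8≤14, i=5, swap(5,7) ⇒ [13,12,10,3,5,8,17,16,9,14]
j=8: 9≤14, i=6, swap(6,8) ⇒ [13,12,10,3,5,8,9,16,17,14]
swap(7,9) ⇒ [13,12,10,3,5,8,9,14,17,16]; return 7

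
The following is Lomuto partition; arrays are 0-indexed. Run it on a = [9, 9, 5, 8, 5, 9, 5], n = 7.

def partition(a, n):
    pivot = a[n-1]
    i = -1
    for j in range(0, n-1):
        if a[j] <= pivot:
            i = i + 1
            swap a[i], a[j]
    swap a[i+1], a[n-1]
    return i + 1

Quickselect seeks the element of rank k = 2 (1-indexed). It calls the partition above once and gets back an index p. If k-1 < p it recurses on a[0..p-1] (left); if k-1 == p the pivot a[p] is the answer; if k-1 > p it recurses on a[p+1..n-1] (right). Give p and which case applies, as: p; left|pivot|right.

2; left

pivot = a[6] = 5; i = -1
j=0: a[0]=9 > 5 → no swap
j=1: a[1]=9 > 5 → no swap
j=2: a[2]=5 ≤ 5 → i=0, swap a[0],a[2] → [5, 9, 9, 8, 5, 9, 5]
j=3: a[3]=8 > 5 → no swap
j=4: a[4]=5 ≤ 5 → i=1, swap a[1],a[4] → [5, 5, 9, 8, 9, 9, 5]
j=5: a[5]=9 > 5 → no swap
final swap a[2],a[6] → [5, 5, 5, 8, 9, 9, 9]; return 2
p = 2; k-1 = 1 < 2 ⇒ left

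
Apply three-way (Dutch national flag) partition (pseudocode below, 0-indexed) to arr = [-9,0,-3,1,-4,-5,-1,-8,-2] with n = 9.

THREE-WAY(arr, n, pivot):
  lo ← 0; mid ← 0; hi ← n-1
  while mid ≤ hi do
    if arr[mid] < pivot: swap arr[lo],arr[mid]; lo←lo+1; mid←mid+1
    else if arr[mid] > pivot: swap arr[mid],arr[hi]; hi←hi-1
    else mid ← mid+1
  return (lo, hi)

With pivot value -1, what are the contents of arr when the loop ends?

pivot = -1; lo=0, mid=0, hi=8
arr[mid]=-9<-1: swap arr[0],arr[0]; lo=1,mid=1 → [-9,0,-3,1,-4,-5,-1,-8,-2]
arr[mid]=0>-1: swap arr[1],arr[8]; hi=7 → [-9,-2,-3,1,-4,-5,-1,-8,0]
arr[mid]=-2<-1: swap arr[1],arr[1]; lo=2,mid=2 → [-9,-2,-3,1,-4,-5,-1,-8,0]
arr[mid]=-3<-1: swap arr[2],arr[2]; lo=3,mid=3 → [-9,-2,-3,1,-4,-5,-1,-8,0]
arr[mid]=1>-1: swap arr[3],arr[7]; hi=6 → [-9,-2,-3,-8,-4,-5,-1,1,0]
arr[mid]=-8<-1: swap arr[3],arr[3]; lo=4,mid=4 → [-9,-2,-3,-8,-4,-5,-1,1,0]
arr[mid]=-4<-1: swap arr[4],arr[4]; lo=5,mid=5 → [-9,-2,-3,-8,-4,-5,-1,1,0]
arr[mid]=-5<-1: swap arr[5],arr[5]; lo=6,mid=6 → [-9,-2,-3,-8,-4,-5,-1,1,0]
arr[mid]=-1=-1: mid=7
end: lo=6, hi=6; arr = [-9,-2,-3,-8,-4,-5,-1,1,0]

[-9,-2,-3,-8,-4,-5,-1,1,0]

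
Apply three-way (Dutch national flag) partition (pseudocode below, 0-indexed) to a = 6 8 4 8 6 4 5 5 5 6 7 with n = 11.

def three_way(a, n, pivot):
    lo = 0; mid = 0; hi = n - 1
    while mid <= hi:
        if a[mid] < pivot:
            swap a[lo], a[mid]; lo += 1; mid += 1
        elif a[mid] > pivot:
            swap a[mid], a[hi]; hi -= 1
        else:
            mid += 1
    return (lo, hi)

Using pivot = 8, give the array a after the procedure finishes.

lo=0 mid=0 hi=10
6<8: swap(0,0), lo=1 mid=1 ⇒ 6 8 4 8 6 4 5 5 5 6 7
8=8: mid=2
4<8: swap(1,2), lo=2 mid=3 ⇒ 6 4 8 8 6 4 5 5 5 6 7
8=8: mid=4
6<8: swap(2,4), lo=3 mid=5 ⇒ 6 4 6 8 8 4 5 5 5 6 7
4<8: swap(3,5), lo=4 mid=6 ⇒ 6 4 6 4 8 8 5 5 5 6 7
5<8: swap(4,6), lo=5 mid=7 ⇒ 6 4 6 4 5 8 8 5 5 6 7
5<8: swap(5,7), lo=6 mid=8 ⇒ 6 4 6 4 5 5 8 8 5 6 7
5<8: swap(6,8), lo=7 mid=9 ⇒ 6 4 6 4 5 5 5 8 8 6 7
6<8: swap(7,9), lo=8 mid=10 ⇒ 6 4 6 4 5 5 5 6 8 8 7
7<8: swap(8,10), lo=9 mid=11 ⇒ 6 4 6 4 5 5 5 6 7 8 8
done. lo=9 hi=10; a=6 4 6 4 5 5 5 6 7 8 8

6 4 6 4 5 5 5 6 7 8 8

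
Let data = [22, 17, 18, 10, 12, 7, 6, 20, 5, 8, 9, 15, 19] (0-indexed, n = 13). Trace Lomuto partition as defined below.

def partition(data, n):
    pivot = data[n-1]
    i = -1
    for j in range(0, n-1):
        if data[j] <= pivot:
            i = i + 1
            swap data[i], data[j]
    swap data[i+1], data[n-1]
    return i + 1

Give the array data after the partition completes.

[17, 18, 10, 12, 7, 6, 5, 8, 9, 15, 19, 20, 22]

pivot = data[12] = 19; i = -1
j=0: data[0]=22 > 19 → no swap
j=1: data[1]=17 ≤ 19 → i=0, swap data[0],data[1] → [17, 22, 18, 10, 12, 7, 6, 20, 5, 8, 9, 15, 19]
j=2: data[2]=18 ≤ 19 → i=1, swap data[1],data[2] → [17, 18, 22, 10, 12, 7, 6, 20, 5, 8, 9, 15, 19]
j=3: data[3]=10 ≤ 19 → i=2, swap data[2],data[3] → [17, 18, 10, 22, 12, 7, 6, 20, 5, 8, 9, 15, 19]
j=4: data[4]=12 ≤ 19 → i=3, swap data[3],data[4] → [17, 18, 10, 12, 22, 7, 6, 20, 5, 8, 9, 15, 19]
j=5: data[5]=7 ≤ 19 → i=4, swap data[4],data[5] → [17, 18, 10, 12, 7, 22, 6, 20, 5, 8, 9, 15, 19]
j=6: data[6]=6 ≤ 19 → i=5, swap data[5],data[6] → [17, 18, 10, 12, 7, 6, 22, 20, 5, 8, 9, 15, 19]
j=7: data[7]=20 > 19 → no swap
j=8: data[8]=5 ≤ 19 → i=6, swap data[6],data[8] → [17, 18, 10, 12, 7, 6, 5, 20, 22, 8, 9, 15, 19]
j=9: data[9]=8 ≤ 19 → i=7, swap data[7],data[9] → [17, 18, 10, 12, 7, 6, 5, 8, 22, 20, 9, 15, 19]
j=10: data[10]=9 ≤ 19 → i=8, swap data[8],data[10] → [17, 18, 10, 12, 7, 6, 5, 8, 9, 20, 22, 15, 19]
j=11: data[11]=15 ≤ 19 → i=9, swap data[9],data[11] → [17, 18, 10, 12, 7, 6, 5, 8, 9, 15, 22, 20, 19]
final swap data[10],data[12] → [17, 18, 10, 12, 7, 6, 5, 8, 9, 15, 19, 20, 22]; return 10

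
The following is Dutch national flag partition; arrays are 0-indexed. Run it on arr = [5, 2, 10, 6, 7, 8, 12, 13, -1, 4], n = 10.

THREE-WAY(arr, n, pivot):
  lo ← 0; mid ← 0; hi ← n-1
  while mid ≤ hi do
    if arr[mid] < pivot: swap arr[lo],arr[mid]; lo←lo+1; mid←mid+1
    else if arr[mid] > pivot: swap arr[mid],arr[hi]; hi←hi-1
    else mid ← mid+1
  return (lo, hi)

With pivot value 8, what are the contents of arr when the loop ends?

lo=0 mid=0 hi=9
5<8: swap(0,0), lo=1 mid=1 ⇒ [5, 2, 10, 6, 7, 8, 12, 13, -1, 4]
2<8: swap(1,1), lo=2 mid=2 ⇒ [5, 2, 10, 6, 7, 8, 12, 13, -1, 4]
10>8: swap(2,9), hi=8 ⇒ [5, 2, 4, 6, 7, 8, 12, 13, -1, 10]
4<8: swap(2,2), lo=3 mid=3 ⇒ [5, 2, 4, 6, 7, 8, 12, 13, -1, 10]
6<8: swap(3,3), lo=4 mid=4 ⇒ [5, 2, 4, 6, 7, 8, 12, 13, -1, 10]
7<8: swap(4,4), lo=5 mid=5 ⇒ [5, 2, 4, 6, 7, 8, 12, 13, -1, 10]
8=8: mid=6
12>8: swap(6,8), hi=7 ⇒ [5, 2, 4, 6, 7, 8, -1, 13, 12, 10]
-1<8: swap(5,6), lo=6 mid=7 ⇒ [5, 2, 4, 6, 7, -1, 8, 13, 12, 10]
13>8: swap(7,7), hi=6 ⇒ [5, 2, 4, 6, 7, -1, 8, 13, 12, 10]
done. lo=6 hi=6; arr=[5, 2, 4, 6, 7, -1, 8, 13, 12, 10]

[5, 2, 4, 6, 7, -1, 8, 13, 12, 10]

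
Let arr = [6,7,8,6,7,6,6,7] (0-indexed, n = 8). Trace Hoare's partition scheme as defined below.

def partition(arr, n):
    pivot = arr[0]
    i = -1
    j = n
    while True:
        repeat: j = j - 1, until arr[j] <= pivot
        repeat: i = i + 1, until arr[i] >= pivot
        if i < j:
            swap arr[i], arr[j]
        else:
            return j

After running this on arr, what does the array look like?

pivot = arr[0] = 6; i = -1, j = 8
j→6 (arr[6]=6≤6), i→0 (arr[0]=6≥6); i<j, swap → [6,7,8,6,7,6,6,7]
j→5 (arr[5]=6≤6), i→1 (arr[1]=7≥6); i<j, swap → [6,6,8,6,7,7,6,7]
j→3 (arr[3]=6≤6), i→2 (arr[2]=8≥6); i<j, swap → [6,6,6,8,7,7,6,7]
j→2, i→3; i≥j, return j=2. arr = [6,6,6,8,7,7,6,7]

[6,6,6,8,7,7,6,7]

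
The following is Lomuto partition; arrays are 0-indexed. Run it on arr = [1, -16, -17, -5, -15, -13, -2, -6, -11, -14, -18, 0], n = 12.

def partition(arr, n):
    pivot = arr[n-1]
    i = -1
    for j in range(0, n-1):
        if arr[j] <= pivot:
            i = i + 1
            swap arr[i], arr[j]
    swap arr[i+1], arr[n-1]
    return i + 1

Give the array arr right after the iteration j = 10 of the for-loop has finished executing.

pivot = arr[11] = 0; i = -1
j=0: arr[0]=1 > 0 → no swap
j=1: arr[1]=-16 ≤ 0 → i=0, swap arr[0],arr[1] → [-16, 1, -17, -5, -15, -13, -2, -6, -11, -14, -18, 0]
j=2: arr[2]=-17 ≤ 0 → i=1, swap arr[1],arr[2] → [-16, -17, 1, -5, -15, -13, -2, -6, -11, -14, -18, 0]
j=3: arr[3]=-5 ≤ 0 → i=2, swap arr[2],arr[3] → [-16, -17, -5, 1, -15, -13, -2, -6, -11, -14, -18, 0]
j=4: arr[4]=-15 ≤ 0 → i=3, swap arr[3],arr[4] → [-16, -17, -5, -15, 1, -13, -2, -6, -11, -14, -18, 0]
j=5: arr[5]=-13 ≤ 0 → i=4, swap arr[4],arr[5] → [-16, -17, -5, -15, -13, 1, -2, -6, -11, -14, -18, 0]
j=6: arr[6]=-2 ≤ 0 → i=5, swap arr[5],arr[6] → [-16, -17, -5, -15, -13, -2, 1, -6, -11, -14, -18, 0]
j=7: arr[7]=-6 ≤ 0 → i=6, swap arr[6],arr[7] → [-16, -17, -5, -15, -13, -2, -6, 1, -11, -14, -18, 0]
j=8: arr[8]=-11 ≤ 0 → i=7, swap arr[7],arr[8] → [-16, -17, -5, -15, -13, -2, -6, -11, 1, -14, -18, 0]
j=9: arr[9]=-14 ≤ 0 → i=8, swap arr[8],arr[9] → [-16, -17, -5, -15, -13, -2, -6, -11, -14, 1, -18, 0]
j=10: arr[10]=-18 ≤ 0 → i=9, swap arr[9],arr[10] → [-16, -17, -5, -15, -13, -2, -6, -11, -14, -18, 1, 0]
(after j=10) arr = [-16, -17, -5, -15, -13, -2, -6, -11, -14, -18, 1, 0]

[-16, -17, -5, -15, -13, -2, -6, -11, -14, -18, 1, 0]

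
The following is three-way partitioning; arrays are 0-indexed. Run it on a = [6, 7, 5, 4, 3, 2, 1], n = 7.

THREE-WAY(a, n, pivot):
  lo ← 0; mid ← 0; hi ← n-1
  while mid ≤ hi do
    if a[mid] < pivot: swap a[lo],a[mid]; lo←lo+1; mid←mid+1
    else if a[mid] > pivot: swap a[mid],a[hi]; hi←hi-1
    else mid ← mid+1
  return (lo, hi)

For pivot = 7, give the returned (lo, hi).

lo=0 mid=0 hi=6
6<7: swap(0,0), lo=1 mid=1 ⇒ [6, 7, 5, 4, 3, 2, 1]
7=7: mid=2
5<7: swap(1,2), lo=2 mid=3 ⇒ [6, 5, 7, 4, 3, 2, 1]
4<7: swap(2,3), lo=3 mid=4 ⇒ [6, 5, 4, 7, 3, 2, 1]
3<7: swap(3,4), lo=4 mid=5 ⇒ [6, 5, 4, 3, 7, 2, 1]
2<7: swap(4,5), lo=5 mid=6 ⇒ [6, 5, 4, 3, 2, 7, 1]
1<7: swap(5,6), lo=6 mid=7 ⇒ [6, 5, 4, 3, 2, 1, 7]
done. lo=6 hi=6; a=[6, 5, 4, 3, 2, 1, 7]

(6, 6)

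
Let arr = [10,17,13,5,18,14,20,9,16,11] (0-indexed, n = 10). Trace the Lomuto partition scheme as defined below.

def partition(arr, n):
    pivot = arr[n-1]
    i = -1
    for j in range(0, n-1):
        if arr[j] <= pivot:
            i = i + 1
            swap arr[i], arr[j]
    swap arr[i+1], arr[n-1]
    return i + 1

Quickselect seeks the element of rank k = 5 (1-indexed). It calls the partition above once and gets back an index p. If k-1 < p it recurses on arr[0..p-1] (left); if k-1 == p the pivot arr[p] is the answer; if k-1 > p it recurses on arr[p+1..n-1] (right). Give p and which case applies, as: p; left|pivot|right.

pivot = arr[9] = 11; i = -1
j=0: arr[0]=10 ≤ 11 → i=0, swap arr[0],arr[0] (no change) → [10,17,13,5,18,14,20,9,16,11]
j=1: arr[1]=17 > 11 → no swap
j=2: arr[2]=13 > 11 → no swap
j=3: arr[3]=5 ≤ 11 → i=1, swap arr[1],arr[3] → [10,5,13,17,18,14,20,9,16,11]
j=4: arr[4]=18 > 11 → no swap
j=5: arr[5]=14 > 11 → no swap
j=6: arr[6]=20 > 11 → no swap
j=7: arr[7]=9 ≤ 11 → i=2, swap arr[2],arr[7] → [10,5,9,17,18,14,20,13,16,11]
j=8: arr[8]=16 > 11 → no swap
final swap arr[3],arr[9] → [10,5,9,11,18,14,20,13,16,17]; return 3
p = 3; k-1 = 4 > 3 ⇒ right

3; right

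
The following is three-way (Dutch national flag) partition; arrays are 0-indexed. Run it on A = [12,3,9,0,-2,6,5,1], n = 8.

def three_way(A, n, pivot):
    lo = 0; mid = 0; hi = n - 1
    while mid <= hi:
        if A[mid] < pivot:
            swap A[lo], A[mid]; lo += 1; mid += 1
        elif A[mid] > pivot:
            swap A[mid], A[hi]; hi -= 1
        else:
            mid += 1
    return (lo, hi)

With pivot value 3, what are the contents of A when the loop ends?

[1,-2,0,3,6,5,9,12]

lo=0 mid=0 hi=7
12>3: swap(0,7), hi=6 ⇒ [1,3,9,0,-2,6,5,12]
1<3: swap(0,0), lo=1 mid=1 ⇒ [1,3,9,0,-2,6,5,12]
3=3: mid=2
9>3: swap(2,6), hi=5 ⇒ [1,3,5,0,-2,6,9,12]
5>3: swap(2,5), hi=4 ⇒ [1,3,6,0,-2,5,9,12]
6>3: swap(2,4), hi=3 ⇒ [1,3,-2,0,6,5,9,12]
-2<3: swap(1,2), lo=2 mid=3 ⇒ [1,-2,3,0,6,5,9,12]
0<3: swap(2,3), lo=3 mid=4 ⇒ [1,-2,0,3,6,5,9,12]
done. lo=3 hi=3; A=[1,-2,0,3,6,5,9,12]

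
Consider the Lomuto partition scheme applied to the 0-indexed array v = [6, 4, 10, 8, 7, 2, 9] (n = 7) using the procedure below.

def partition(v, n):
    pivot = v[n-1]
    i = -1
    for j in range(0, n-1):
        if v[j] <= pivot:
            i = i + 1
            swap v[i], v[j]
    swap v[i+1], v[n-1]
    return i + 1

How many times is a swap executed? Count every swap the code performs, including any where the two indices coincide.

pivot = v[6] = 9; i = -1
j=0: v[0]=6 ≤ 9 → i=0, swap v[0],v[0] (no change) → [6, 4, 10, 8, 7, 2, 9]
j=1: v[1]=4 ≤ 9 → i=1, swap v[1],v[1] (no change) → [6, 4, 10, 8, 7, 2, 9]
j=2: v[2]=10 > 9 → no swap
j=3: v[3]=8 ≤ 9 → i=2, swap v[2],v[3] → [6, 4, 8, 10, 7, 2, 9]
j=4: v[4]=7 ≤ 9 → i=3, swap v[3],v[4] → [6, 4, 8, 7, 10, 2, 9]
j=5: v[5]=2 ≤ 9 → i=4, swap v[4],v[5] → [6, 4, 8, 7, 2, 10, 9]
final swap v[5],v[6] → [6, 4, 8, 7, 2, 9, 10]; return 5

6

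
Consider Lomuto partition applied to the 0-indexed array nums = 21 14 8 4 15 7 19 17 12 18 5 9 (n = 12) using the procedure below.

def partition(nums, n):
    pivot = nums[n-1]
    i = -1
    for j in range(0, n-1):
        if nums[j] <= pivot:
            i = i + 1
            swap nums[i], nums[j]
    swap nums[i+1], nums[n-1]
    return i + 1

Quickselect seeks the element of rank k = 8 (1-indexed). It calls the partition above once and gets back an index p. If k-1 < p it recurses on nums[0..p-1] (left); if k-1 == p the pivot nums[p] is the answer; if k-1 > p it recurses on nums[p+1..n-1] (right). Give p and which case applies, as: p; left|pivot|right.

pivot = nums[11] = 9; i = -1
j=0: nums[0]=21 > 9 → no swap
j=1: nums[1]=14 > 9 → no swap
j=2: nums[2]=8 ≤ 9 → i=0, swap nums[0],nums[2] → 8 14 21 4 15 7 19 17 12 18 5 9
j=3: nums[3]=4 ≤ 9 → i=1, swap nums[1],nums[3] → 8 4 21 14 15 7 19 17 12 18 5 9
j=4: nums[4]=15 > 9 → no swap
j=5: nums[5]=7 ≤ 9 → i=2, swap nums[2],nums[5] → 8 4 7 14 15 21 19 17 12 18 5 9
j=6: nums[6]=19 > 9 → no swap
j=7: nums[7]=17 > 9 → no swap
j=8: nums[8]=12 > 9 → no swap
j=9: nums[9]=18 > 9 → no swap
j=10: nums[10]=5 ≤ 9 → i=3, swap nums[3],nums[10] → 8 4 7 5 15 21 19 17 12 18 14 9
final swap nums[4],nums[11] → 8 4 7 5 9 21 19 17 12 18 14 15; return 4
p = 4; k-1 = 7 > 4 ⇒ right

4; right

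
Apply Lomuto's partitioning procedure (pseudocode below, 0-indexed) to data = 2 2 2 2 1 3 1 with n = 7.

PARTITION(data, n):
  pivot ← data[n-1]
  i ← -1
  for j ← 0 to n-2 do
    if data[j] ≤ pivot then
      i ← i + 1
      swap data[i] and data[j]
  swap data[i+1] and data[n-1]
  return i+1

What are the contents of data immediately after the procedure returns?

1 1 2 2 2 3 2

pivot = data[6] = 1; i = -1
j=0: data[0]=2 > 1 → no swap
j=1: data[1]=2 > 1 → no swap
j=2: data[2]=2 > 1 → no swap
j=3: data[3]=2 > 1 → no swap
j=4: data[4]=1 ≤ 1 → i=0, swap data[0],data[4] → 1 2 2 2 2 3 1
j=5: data[5]=3 > 1 → no swap
final swap data[1],data[6] → 1 1 2 2 2 3 2; return 1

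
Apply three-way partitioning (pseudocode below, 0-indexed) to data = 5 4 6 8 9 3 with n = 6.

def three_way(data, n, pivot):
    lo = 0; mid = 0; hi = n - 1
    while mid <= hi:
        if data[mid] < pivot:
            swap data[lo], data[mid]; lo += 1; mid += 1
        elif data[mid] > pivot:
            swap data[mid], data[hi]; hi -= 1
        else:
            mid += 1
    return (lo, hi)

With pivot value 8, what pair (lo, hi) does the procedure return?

pivot = 8; lo=0, mid=0, hi=5
data[mid]=5<8: swap data[0],data[0]; lo=1,mid=1 → 5 4 6 8 9 3
data[mid]=4<8: swap data[1],data[1]; lo=2,mid=2 → 5 4 6 8 9 3
data[mid]=6<8: swap data[2],data[2]; lo=3,mid=3 → 5 4 6 8 9 3
data[mid]=8=8: mid=4
data[mid]=9>8: swap data[4],data[5]; hi=4 → 5 4 6 8 3 9
data[mid]=3<8: swap data[3],data[4]; lo=4,mid=5 → 5 4 6 3 8 9
end: lo=4, hi=4; data = 5 4 6 3 8 9

(4, 4)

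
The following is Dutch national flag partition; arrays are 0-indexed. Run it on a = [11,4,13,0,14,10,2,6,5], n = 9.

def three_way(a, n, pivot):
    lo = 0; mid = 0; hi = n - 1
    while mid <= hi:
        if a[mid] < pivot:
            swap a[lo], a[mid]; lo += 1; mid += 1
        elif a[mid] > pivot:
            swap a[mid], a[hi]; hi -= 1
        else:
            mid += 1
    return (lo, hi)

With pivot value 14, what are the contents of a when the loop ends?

[11,4,13,0,10,2,6,5,14]

lo=0 mid=0 hi=8
11<14: swap(0,0), lo=1 mid=1 ⇒ [11,4,13,0,14,10,2,6,5]
4<14: swap(1,1), lo=2 mid=2 ⇒ [11,4,13,0,14,10,2,6,5]
13<14: swap(2,2), lo=3 mid=3 ⇒ [11,4,13,0,14,10,2,6,5]
0<14: swap(3,3), lo=4 mid=4 ⇒ [11,4,13,0,14,10,2,6,5]
14=14: mid=5
10<14: swap(4,5), lo=5 mid=6 ⇒ [11,4,13,0,10,14,2,6,5]
2<14: swap(5,6), lo=6 mid=7 ⇒ [11,4,13,0,10,2,14,6,5]
6<14: swap(6,7), lo=7 mid=8 ⇒ [11,4,13,0,10,2,6,14,5]
5<14: swap(7,8), lo=8 mid=9 ⇒ [11,4,13,0,10,2,6,5,14]
done. lo=8 hi=8; a=[11,4,13,0,10,2,6,5,14]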